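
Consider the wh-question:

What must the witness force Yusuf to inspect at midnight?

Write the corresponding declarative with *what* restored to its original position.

The filler 'what' is interpreted as the direct object of 'inspect'. It moves to the left edge, and the trace sits right after 'inspect':
What must the witness force Yusuf to inspect ___ at midnight?

The witness must force Yusuf to inspect what at midnight.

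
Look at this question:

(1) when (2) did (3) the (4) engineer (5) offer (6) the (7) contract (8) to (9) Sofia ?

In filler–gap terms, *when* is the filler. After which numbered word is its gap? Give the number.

9

Pre-movement form: The engineer did offer the contract to Sofia when.
The filler 'when' is interpreted as the temporal adjunct. Wh-movement fronts it, leaving a gap right after 'Sofia':
When did the engineer offer the contract to Sofia ___?
'Sofia' is word 9.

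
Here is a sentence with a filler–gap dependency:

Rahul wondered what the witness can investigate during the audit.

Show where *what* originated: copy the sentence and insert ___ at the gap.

Pre-movement form: The witness can investigate what during the audit.
'what' is the direct object of 'investigate'. The gap is right after 'investigate'.

Rahul wondered what the witness can investigate ___ during the audit.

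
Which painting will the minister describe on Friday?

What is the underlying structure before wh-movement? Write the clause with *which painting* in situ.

'which painting' is the direct object of 'describe'. Wh-movement fronts it, leaving a gap right after 'describe':
Which painting will the minister describe ___ on Friday?

The minister will describe which painting on Friday.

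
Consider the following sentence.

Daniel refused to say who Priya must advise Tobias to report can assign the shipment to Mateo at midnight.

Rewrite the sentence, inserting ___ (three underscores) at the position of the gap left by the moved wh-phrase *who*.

Daniel refused to say who Priya must advise Tobias to report ___ can assign the shipment to Mateo at midnight.

Before movement: Priya must advise Tobias to report who can assign the shipment to Mateo at midnight.
'who' functions as the subject of the clause embedded under 'report'. The gap is right after 'report'.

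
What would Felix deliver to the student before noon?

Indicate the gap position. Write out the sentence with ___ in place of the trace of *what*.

What would Felix deliver ___ to the student before noon?

Underlying clause: Felix would deliver what to the student before noon.
The filler 'what' is interpreted as the direct object of 'deliver'. The gap is right after 'deliver'.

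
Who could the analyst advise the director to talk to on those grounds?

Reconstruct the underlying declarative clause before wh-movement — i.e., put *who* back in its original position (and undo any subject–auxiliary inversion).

The filler 'who' is interpreted as the object of the preposition 'to'. Fronting leaves a gap immediately after 'to':
Who could the analyst advise the director to talk to ___ on those grounds?

The analyst could advise the director to talk to who on those grounds.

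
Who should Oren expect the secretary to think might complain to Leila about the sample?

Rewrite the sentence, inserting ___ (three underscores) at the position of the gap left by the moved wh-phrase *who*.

Who should Oren expect the secretary to think ___ might complain to Leila about the sample?

Before movement: Oren should expect the secretary to think who might complain to Leila about the sample.
'who' functions as the subject of the clause embedded under 'think'. The gap is right after 'think'.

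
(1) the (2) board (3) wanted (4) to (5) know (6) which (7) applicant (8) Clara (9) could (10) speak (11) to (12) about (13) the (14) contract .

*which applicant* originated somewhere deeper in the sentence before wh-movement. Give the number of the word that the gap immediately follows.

11

Before movement: Clara could speak to which applicant about the contract.
'which applicant' is the object of the preposition 'to'. Wh-movement fronts it, leaving a gap right after 'to':
The board wanted to know which applicant Clara could speak to ___ about the contract.
'to' is word 11.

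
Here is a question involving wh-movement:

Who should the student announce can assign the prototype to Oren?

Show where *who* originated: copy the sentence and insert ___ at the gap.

In situ: The student should announce who can assign the prototype to Oren.
The filler 'who' is interpreted as the subject of the clause embedded under 'announce'. The gap is right after 'announce'.

Who should the student announce ___ can assign the prototype to Oren?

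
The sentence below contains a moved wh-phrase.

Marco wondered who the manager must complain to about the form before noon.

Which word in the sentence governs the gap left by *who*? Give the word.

Underlying clause: The manager must complain to who about the form before noon.
'who' is the object of the preposition 'to'. Wh-movement fronts it, leaving a gap right after 'to':
Marco wondered who the manager must complain to ___ about the form before noon.

to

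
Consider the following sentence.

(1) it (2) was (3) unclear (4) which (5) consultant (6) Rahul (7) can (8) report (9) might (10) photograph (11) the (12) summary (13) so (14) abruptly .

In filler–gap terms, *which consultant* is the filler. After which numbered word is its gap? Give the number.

Pre-movement form: Rahul can report which consultant might photograph the summary so abruptly.
'which consultant' is the subject of the clause embedded under 'report'. It moves to the left edge, and the trace sits right after 'report':
It was unclear which consultant Rahul can report ___ might photograph the summary so abruptly.
'report' is word 8.

8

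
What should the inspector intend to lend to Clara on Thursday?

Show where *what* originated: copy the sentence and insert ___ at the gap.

Underlying clause: The inspector should intend to lend what to Clara on Thursday.
'what' is the direct object of 'lend'. The gap is right after 'lend'.

What should the inspector intend to lend ___ to Clara on Thursday?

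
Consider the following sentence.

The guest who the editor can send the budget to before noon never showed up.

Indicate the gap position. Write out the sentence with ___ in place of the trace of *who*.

'who' is the object of the preposition 'to' (recipient of 'send'). The gap is right after 'to'.

The guest who the editor can send the budget to ___ before noon never showed up.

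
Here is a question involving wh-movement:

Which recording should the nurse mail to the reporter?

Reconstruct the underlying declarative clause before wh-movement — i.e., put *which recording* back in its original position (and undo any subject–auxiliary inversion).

The filler 'which recording' is interpreted as the direct object of 'mail'. Fronting leaves a gap immediately after 'mail':
Which recording should the nurse mail ___ to the reporter?

The nurse should mail which recording to the reporter.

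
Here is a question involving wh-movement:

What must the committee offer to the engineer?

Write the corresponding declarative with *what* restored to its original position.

The committee must offer what to the engineer.

The filler 'what' is interpreted as the direct object of 'offer'. Wh-movement fronts it, leaving a gap right after 'offer':
What must the committee offer ___ to the engineer?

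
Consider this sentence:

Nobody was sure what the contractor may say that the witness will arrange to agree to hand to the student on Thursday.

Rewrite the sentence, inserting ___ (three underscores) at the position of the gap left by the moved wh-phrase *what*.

Nobody was sure what the contractor may say that the witness will arrange to agree to hand ___ to the student on Thursday.

Pre-movement form: The contractor may say that the witness will arrange to agree to hand what to the student on Thursday.
'what' is the direct object of 'hand'. The gap is right after 'hand'.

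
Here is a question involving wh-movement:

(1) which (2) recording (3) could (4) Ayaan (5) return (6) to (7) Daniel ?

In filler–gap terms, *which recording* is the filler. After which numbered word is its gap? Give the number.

Before movement: Ayaan could return which recording to Daniel.
'which recording' is the direct object of 'return'. It moves to the left edge, and the trace sits right after 'return':
Which recording could Ayaan return ___ to Daniel?
'return' is word 5.

5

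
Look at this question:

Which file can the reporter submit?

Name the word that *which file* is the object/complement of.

Underlying clause: The reporter can submit which file.
The filler 'which file' is interpreted as the direct object of 'submit'. It moves to the left edge, and the trace sits right after 'submit':
Which file can the reporter submit ___?

submit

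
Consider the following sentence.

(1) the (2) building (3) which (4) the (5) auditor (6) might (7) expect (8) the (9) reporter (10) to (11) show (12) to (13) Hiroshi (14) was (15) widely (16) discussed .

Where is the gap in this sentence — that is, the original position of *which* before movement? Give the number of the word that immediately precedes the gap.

'which' functions as the direct object of 'show'. Fronting leaves a gap immediately after 'show':
The building which the auditor might expect the reporter to show ___ to Hiroshi was widely discussed.
'show' is word 11.

11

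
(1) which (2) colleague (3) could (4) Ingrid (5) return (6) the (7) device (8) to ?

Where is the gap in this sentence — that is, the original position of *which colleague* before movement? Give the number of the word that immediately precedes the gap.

In situ: Ingrid could return the device to which colleague.
'which colleague' is the object of the preposition 'to' (recipient of 'return'). Fronting leaves a gap immediately after 'to':
Which colleague could Ingrid return the device to ___?
'to' is word 8.

8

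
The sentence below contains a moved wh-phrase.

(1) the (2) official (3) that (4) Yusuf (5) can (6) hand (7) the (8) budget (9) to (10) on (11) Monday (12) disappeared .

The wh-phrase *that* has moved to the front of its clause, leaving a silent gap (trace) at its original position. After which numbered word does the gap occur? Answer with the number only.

'that' functions as the object of the preposition 'to' (recipient of 'hand'). It moves to the left edge, and the trace sits right after 'to':
The official that Yusuf can hand the budget to ___ on Monday disappeared.
'to' is word 9.

9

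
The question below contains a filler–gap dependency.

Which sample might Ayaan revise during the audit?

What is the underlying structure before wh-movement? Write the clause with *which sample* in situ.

Ayaan might revise which sample during the audit.

'which sample' is the direct object of 'revise'. Fronting leaves a gap immediately after 'revise':
Which sample might Ayaan revise ___ during the audit?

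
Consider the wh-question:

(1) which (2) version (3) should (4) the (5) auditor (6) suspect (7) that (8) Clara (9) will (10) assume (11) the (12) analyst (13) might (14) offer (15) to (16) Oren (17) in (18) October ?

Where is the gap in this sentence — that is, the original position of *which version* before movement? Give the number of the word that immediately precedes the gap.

Before movement: The auditor should suspect that Clara will assume the analyst might offer which version to Oren in October.
The filler 'which version' is interpreted as the direct object of 'offer'. It moves to the left edge, and the trace sits right after 'offer':
Which version should the auditor suspect that Clara will assume the analyst might offer ___ to Oren in October?
'offer' is word 14.

14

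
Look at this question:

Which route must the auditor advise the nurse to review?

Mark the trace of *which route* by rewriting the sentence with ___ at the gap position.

Which route must the auditor advise the nurse to review ___?

Before movement: The auditor must advise the nurse to review which route.
'which route' is the direct object of 'review'. The gap is right after 'review'.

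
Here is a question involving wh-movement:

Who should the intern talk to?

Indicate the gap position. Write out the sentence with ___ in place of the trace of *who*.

Before movement: The intern should talk to who.
'who' is the object of the preposition 'to'. The gap is right after 'to'.

Who should the intern talk to ___?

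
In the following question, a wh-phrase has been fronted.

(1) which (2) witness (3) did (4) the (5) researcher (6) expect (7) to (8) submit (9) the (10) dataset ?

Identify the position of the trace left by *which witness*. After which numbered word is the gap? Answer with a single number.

6

Pre-movement form: The researcher did expect which witness to submit the dataset.
'which witness' is the direct object of 'expect'. Wh-movement fronts it, leaving a gap right after 'expect':
Which witness did the researcher expect ___ to submit the dataset?
'expect' is word 6.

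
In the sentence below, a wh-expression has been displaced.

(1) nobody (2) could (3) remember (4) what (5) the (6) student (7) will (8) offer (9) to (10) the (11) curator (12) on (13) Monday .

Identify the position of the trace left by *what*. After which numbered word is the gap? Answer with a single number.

Pre-movement form: The student will offer what to the curator on Monday.
'what' functions as the direct object of 'offer'. It moves to the left edge, and the trace sits right after 'offer':
Nobody could remember what the student will offer ___ to the curator on Monday.
'offer' is word 8.

8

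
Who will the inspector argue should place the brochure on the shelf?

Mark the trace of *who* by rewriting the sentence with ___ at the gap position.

Underlying clause: The inspector will argue who should place the brochure on the shelf.
The filler 'who' is interpreted as the subject of the clause embedded under 'argue'. The gap is right after 'argue'.

Who will the inspector argue ___ should place the brochure on the shelf?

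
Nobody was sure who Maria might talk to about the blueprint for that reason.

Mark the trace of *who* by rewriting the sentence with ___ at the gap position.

Nobody was sure who Maria might talk to ___ about the blueprint for that reason.

Underlying clause: Maria might talk to who about the blueprint for that reason.
'who' functions as the object of the preposition 'to'. The gap is right after 'to'.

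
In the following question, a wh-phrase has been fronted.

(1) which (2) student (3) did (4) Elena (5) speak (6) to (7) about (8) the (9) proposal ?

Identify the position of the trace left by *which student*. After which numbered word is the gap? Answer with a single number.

6

Before movement: Elena did speak to which student about the proposal.
'which student' is the object of the preposition 'to'. Wh-movement fronts it, leaving a gap right after 'to':
Which student did Elena speak to ___ about the proposal?
'to' is word 6.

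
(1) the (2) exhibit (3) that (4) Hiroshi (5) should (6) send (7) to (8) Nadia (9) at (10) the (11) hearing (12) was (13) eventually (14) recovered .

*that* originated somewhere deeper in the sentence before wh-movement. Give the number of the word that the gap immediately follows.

The filler 'that' is interpreted as the direct object of 'send'. Fronting leaves a gap immediately after 'send':
The exhibit that Hiroshi should send ___ to Nadia at the hearing was eventually recovered.
'send' is word 6.

6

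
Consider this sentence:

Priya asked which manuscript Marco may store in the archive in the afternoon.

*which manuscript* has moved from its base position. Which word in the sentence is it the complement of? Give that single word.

Before movement: Marco may store which manuscript in the archive in the afternoon.
The filler 'which manuscript' is interpreted as the direct object of 'store'. Fronting leaves a gap immediately after 'store':
Priya asked which manuscript Marco may store ___ in the archive in the afternoon.

store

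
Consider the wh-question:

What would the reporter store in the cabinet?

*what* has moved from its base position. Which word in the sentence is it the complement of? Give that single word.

store

Pre-movement form: The reporter would store what in the cabinet.
The filler 'what' is interpreted as the direct object of 'store'. Fronting leaves a gap immediately after 'store':
What would the reporter store ___ in the cabinet?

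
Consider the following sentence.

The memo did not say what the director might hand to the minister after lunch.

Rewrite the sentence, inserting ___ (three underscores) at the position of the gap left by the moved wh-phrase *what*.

The memo did not say what the director might hand ___ to the minister after lunch.

In situ: The director might hand what to the minister after lunch.
'what' is the direct object of 'hand'. The gap is right after 'hand'.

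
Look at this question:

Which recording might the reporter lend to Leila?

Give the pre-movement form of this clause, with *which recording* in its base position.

'which recording' functions as the direct object of 'lend'. It moves to the left edge, and the trace sits right after 'lend':
Which recording might the reporter lend ___ to Leila?

The reporter might lend which recording to Leila.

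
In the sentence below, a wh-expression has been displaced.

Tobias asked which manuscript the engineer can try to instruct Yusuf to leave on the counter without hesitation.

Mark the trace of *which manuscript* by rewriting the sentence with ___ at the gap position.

Underlying clause: The engineer can try to instruct Yusuf to leave which manuscript on the counter without hesitation.
The filler 'which manuscript' is interpreted as the direct object of 'leave'. The gap is right after 'leave'.

Tobias asked which manuscript the engineer can try to instruct Yusuf to leave ___ on the counter without hesitation.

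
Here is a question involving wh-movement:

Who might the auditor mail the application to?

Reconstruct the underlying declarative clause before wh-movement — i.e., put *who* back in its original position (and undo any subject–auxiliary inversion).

The auditor might mail the application to who.

'who' functions as the object of the preposition 'to' (recipient of 'mail'). Wh-movement fronts it, leaving a gap right after 'to':
Who might the auditor mail the application to ___?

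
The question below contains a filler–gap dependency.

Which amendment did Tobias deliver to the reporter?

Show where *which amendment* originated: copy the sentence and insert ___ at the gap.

Before movement: Tobias did deliver which amendment to the reporter.
The filler 'which amendment' is interpreted as the direct object of 'deliver'. The gap is right after 'deliver'.

Which amendment did Tobias deliver ___ to the reporter?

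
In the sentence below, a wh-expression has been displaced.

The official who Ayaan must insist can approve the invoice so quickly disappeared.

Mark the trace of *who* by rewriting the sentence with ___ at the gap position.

The official who Ayaan must insist ___ can approve the invoice so quickly disappeared.

'who' is the subject of the clause embedded under 'insist'. The gap is right after 'insist'.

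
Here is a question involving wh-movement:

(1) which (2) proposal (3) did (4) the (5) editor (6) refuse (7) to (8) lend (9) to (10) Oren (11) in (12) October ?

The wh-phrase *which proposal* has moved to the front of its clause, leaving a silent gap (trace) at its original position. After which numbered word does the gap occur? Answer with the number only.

8

Before movement: The editor did refuse to lend which proposal to Oren in October.
'which proposal' functions as the direct object of 'lend'. It moves to the left edge, and the trace sits right after 'lend':
Which proposal did the editor refuse to lend ___ to Oren in October?
'lend' is word 8.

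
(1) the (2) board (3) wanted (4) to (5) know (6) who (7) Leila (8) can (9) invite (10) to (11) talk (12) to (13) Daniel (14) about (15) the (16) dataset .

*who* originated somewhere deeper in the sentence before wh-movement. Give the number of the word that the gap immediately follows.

9

Underlying clause: Leila can invite who to talk to Daniel about the dataset.
The filler 'who' is interpreted as the direct object of 'invite'. Wh-movement fronts it, leaving a gap right after 'invite':
The board wanted to know who Leila can invite ___ to talk to Daniel about the dataset.
'invite' is word 9.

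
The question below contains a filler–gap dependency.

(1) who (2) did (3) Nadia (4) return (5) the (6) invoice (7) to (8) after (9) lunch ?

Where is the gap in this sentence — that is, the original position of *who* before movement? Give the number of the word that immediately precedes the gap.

Underlying clause: Nadia did return the invoice to who after lunch.
'who' functions as the object of the preposition 'to' (recipient of 'return'). Fronting leaves a gap immediately after 'to':
Who did Nadia return the invoice to ___ after lunch?
'to' is word 7.

7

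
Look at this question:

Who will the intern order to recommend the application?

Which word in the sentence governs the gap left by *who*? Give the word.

order

Pre-movement form: The intern will order who to recommend the application.
'who' functions as the direct object of 'order'. Wh-movement fronts it, leaving a gap right after 'order':
Who will the intern order ___ to recommend the application?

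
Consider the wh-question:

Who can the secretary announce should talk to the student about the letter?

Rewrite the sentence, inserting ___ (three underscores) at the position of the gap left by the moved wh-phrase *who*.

Who can the secretary announce ___ should talk to the student about the letter?

Pre-movement form: The secretary can announce who should talk to the student about the letter.
'who' functions as the subject of the clause embedded under 'announce'. The gap is right after 'announce'.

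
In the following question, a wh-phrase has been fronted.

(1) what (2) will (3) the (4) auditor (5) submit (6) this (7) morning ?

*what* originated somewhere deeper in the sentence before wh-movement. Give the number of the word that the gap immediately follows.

Underlying clause: The auditor will submit what this morning.
'what' is the direct object of 'submit'. It moves to the left edge, and the trace sits right after 'submit':
What will the auditor submit ___ this morning?
'submit' is word 5.

5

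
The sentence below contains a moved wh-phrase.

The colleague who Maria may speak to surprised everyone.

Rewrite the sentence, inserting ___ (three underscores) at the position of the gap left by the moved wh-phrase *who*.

The colleague who Maria may speak to ___ surprised everyone.

The filler 'who' is interpreted as the object of the preposition 'to'. The gap is right after 'to'.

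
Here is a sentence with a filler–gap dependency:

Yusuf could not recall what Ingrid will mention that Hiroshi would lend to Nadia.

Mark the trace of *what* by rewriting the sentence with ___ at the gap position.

Before movement: Ingrid will mention that Hiroshi would lend what to Nadia.
The filler 'what' is interpreted as the direct object of 'lend'. The gap is right after 'lend'.

Yusuf could not recall what Ingrid will mention that Hiroshi would lend ___ to Nadia.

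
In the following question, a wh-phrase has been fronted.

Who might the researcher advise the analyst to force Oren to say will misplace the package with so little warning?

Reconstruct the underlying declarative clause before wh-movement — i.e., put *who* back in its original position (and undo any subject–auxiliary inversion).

The researcher might advise the analyst to force Oren to say who will misplace the package with so little warning.

The filler 'who' is interpreted as the subject of the clause embedded under 'say'. It moves to the left edge, and the trace sits right after 'say':
Who might the researcher advise the analyst to force Oren to say ___ will misplace the package with so little warning?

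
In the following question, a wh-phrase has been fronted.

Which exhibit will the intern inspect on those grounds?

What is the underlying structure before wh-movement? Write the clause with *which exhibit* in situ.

'which exhibit' functions as the direct object of 'inspect'. It moves to the left edge, and the trace sits right after 'inspect':
Which exhibit will the intern inspect ___ on those grounds?

The intern will inspect which exhibit on those grounds.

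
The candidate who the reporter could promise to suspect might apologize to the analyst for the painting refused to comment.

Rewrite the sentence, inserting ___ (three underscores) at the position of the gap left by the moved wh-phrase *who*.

'who' is the subject of the clause embedded under 'suspect'. The gap is right after 'suspect'.

The candidate who the reporter could promise to suspect ___ might apologize to the analyst for the painting refused to comment.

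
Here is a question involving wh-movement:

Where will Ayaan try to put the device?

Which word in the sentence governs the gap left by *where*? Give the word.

put

Underlying clause: Ayaan will try to put the device where.
'where' functions as the locative complement of 'put'. Fronting leaves a gap immediately after 'device':
Where will Ayaan try to put the device ___?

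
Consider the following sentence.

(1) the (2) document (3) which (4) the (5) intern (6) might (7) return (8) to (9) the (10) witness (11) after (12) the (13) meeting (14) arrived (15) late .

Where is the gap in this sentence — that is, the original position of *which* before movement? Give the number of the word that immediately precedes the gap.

7

'which' is the direct object of 'return'. It moves to the left edge, and the trace sits right after 'return':
The document which the intern might return ___ to the witness after the meeting arrived late.
'return' is word 7.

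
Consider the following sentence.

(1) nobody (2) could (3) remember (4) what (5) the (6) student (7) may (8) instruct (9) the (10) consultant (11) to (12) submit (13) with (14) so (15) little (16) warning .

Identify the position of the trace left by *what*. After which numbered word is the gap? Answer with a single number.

Before movement: The student may instruct the consultant to submit what with so little warning.
The filler 'what' is interpreted as the direct object of 'submit'. Fronting leaves a gap immediately after 'submit':
Nobody could remember what the student may instruct the consultant to submit ___ with so little warning.
'submit' is word 12.

12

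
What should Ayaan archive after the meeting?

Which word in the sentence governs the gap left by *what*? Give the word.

Pre-movement form: Ayaan should archive what after the meeting.
'what' is the direct object of 'archive'. It moves to the left edge, and the trace sits right after 'archive':
What should Ayaan archive ___ after the meeting?

archive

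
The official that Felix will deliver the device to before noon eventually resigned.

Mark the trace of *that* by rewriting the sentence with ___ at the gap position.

The official that Felix will deliver the device to ___ before noon eventually resigned.

'that' is the object of the preposition 'to' (recipient of 'deliver'). The gap is right after 'to'.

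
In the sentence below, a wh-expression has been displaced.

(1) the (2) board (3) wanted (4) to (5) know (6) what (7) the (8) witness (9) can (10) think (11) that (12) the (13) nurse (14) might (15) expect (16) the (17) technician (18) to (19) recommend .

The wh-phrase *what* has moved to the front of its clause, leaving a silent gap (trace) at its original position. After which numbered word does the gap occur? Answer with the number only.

19

In situ: The witness can think that the nurse might expect the technician to recommend what.
The filler 'what' is interpreted as the direct object of 'recommend'. Fronting leaves a gap immediately after 'recommend':
The board wanted to know what the witness can think that the nurse might expect the technician to recommend ___.
'recommend' is word 19.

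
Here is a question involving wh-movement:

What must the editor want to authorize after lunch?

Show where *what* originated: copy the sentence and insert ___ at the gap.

What must the editor want to authorize ___ after lunch?

Underlying clause: The editor must want to authorize what after lunch.
The filler 'what' is interpreted as the direct object of 'authorize'. The gap is right after 'authorize'.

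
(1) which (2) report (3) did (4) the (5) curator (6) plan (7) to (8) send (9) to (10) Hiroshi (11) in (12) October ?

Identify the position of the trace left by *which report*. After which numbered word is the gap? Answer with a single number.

Underlying clause: The curator did plan to send which report to Hiroshi in October.
The filler 'which report' is interpreted as the direct object of 'send'. It moves to the left edge, and the trace sits right after 'send':
Which report did the curator plan to send ___ to Hiroshi in October?
'send' is word 8.

8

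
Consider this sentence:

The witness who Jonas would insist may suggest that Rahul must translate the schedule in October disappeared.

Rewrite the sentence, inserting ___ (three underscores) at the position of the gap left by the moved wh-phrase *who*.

The filler 'who' is interpreted as the subject of the clause embedded under 'insist'. The gap is right after 'insist'.

The witness who Jonas would insist ___ may suggest that Rahul must translate the schedule in October disappeared.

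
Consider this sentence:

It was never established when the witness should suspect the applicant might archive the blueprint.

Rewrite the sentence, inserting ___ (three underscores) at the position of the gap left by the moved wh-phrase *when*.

It was never established when the witness should suspect the applicant might archive the blueprint ___.

In situ: The witness should suspect the applicant might archive the blueprint when.
'when' is the temporal adjunct. The gap is right after 'blueprint'.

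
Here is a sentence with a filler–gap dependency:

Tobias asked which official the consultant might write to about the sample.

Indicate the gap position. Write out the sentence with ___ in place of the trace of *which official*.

Tobias asked which official the consultant might write to ___ about the sample.

Underlying clause: The consultant might write to which official about the sample.
'which official' is the object of the preposition 'to'. The gap is right after 'to'.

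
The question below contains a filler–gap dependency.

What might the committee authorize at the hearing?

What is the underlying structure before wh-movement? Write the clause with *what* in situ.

'what' functions as the direct object of 'authorize'. Fronting leaves a gap immediately after 'authorize':
What might the committee authorize ___ at the hearing?

The committee might authorize what at the hearing.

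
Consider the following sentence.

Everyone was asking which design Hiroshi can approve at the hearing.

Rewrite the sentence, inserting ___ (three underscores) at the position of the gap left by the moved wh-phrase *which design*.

Everyone was asking which design Hiroshi can approve ___ at the hearing.

In situ: Hiroshi can approve which design at the hearing.
The filler 'which design' is interpreted as the direct object of 'approve'. The gap is right after 'approve'.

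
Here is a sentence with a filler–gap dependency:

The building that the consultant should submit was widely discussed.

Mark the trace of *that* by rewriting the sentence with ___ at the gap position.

'that' is the direct object of 'submit'. The gap is right after 'submit'.

The building that the consultant should submit ___ was widely discussed.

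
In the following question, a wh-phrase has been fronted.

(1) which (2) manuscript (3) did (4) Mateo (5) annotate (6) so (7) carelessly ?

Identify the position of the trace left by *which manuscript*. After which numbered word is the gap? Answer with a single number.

In situ: Mateo did annotate which manuscript so carelessly.
The filler 'which manuscript' is interpreted as the direct object of 'annotate'. It moves to the left edge, and the trace sits right after 'annotate':
Which manuscript did Mateo annotate ___ so carelessly?
'annotate' is word 5.

5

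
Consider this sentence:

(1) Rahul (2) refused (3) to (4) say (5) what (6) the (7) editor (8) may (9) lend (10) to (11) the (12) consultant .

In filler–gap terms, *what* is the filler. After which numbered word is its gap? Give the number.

9

Underlying clause: The editor may lend what to the consultant.
'what' is the direct object of 'lend'. It moves to the left edge, and the trace sits right after 'lend':
Rahul refused to say what the editor may lend ___ to the consultant.
'lend' is word 9.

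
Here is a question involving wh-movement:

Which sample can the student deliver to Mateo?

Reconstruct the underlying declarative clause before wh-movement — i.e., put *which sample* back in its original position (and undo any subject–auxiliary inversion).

The student can deliver which sample to Mateo.

'which sample' is the direct object of 'deliver'. Wh-movement fronts it, leaving a gap right after 'deliver':
Which sample can the student deliver ___ to Mateo?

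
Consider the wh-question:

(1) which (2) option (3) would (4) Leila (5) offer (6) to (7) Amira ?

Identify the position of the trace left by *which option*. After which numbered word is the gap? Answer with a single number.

5

Underlying clause: Leila would offer which option to Amira.
The filler 'which option' is interpreted as the direct object of 'offer'. It moves to the left edge, and the trace sits right after 'offer':
Which option would Leila offer ___ to Amira?
'offer' is word 5.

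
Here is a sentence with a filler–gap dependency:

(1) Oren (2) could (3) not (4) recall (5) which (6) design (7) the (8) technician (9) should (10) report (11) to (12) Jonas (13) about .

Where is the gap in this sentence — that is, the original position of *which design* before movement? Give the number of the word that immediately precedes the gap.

Before movement: The technician should report to Jonas about which design.
The filler 'which design' is interpreted as the object of the preposition 'about'. Fronting leaves a gap immediately after 'about':
Oren could not recall which design the technician should report to Jonas about ___.
'about' is word 13.

13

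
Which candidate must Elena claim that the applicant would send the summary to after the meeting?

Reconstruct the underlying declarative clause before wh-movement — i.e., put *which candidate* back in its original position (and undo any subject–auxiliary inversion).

Elena must claim that the applicant would send the summary to which candidate after the meeting.

'which candidate' functions as the object of the preposition 'to' (recipient of 'send'). It moves to the left edge, and the trace sits right after 'to':
Which candidate must Elena claim that the applicant would send the summary to ___ after the meeting?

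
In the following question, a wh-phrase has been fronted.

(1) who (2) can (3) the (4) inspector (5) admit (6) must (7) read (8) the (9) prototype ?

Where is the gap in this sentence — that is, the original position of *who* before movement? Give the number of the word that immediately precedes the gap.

5

Underlying clause: The inspector can admit who must read the prototype.
'who' is the subject of the clause embedded under 'admit'. It moves to the left edge, and the trace sits right after 'admit':
Who can the inspector admit ___ must read the prototype?
'admit' is word 5.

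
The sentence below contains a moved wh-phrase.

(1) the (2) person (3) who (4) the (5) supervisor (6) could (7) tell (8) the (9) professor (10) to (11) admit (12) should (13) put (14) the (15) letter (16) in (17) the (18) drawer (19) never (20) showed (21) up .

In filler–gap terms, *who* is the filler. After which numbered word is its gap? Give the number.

'who' functions as the subject of the clause embedded under 'admit'. Wh-movement fronts it, leaving a gap right after 'admit':
The person who the supervisor could tell the professor to admit ___ should put the letter in the drawer never showed up.
'admit' is word 11.

11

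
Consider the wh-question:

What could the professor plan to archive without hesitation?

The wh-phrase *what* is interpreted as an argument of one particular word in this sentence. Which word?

In situ: The professor could plan to archive what without hesitation.
'what' functions as the direct object of 'archive'. Fronting leaves a gap immediately after 'archive':
What could the professor plan to archive ___ without hesitation?

archive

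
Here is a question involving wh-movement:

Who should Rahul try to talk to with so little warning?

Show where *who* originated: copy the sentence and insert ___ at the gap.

Who should Rahul try to talk to ___ with so little warning?

Underlying clause: Rahul should try to talk to who with so little warning.
'who' functions as the object of the preposition 'to'. The gap is right after 'to'.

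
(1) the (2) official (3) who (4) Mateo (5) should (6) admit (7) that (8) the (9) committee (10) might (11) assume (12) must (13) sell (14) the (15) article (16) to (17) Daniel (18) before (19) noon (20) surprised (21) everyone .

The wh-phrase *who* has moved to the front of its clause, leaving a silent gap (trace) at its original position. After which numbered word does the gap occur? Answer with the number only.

11

The filler 'who' is interpreted as the subject of the clause embedded under 'assume'. It moves to the left edge, and the trace sits right after 'assume':
The official who Mateo should admit that the committee might assume ___ must sell the article to Daniel before noon surprised everyone.
'assume' is word 11.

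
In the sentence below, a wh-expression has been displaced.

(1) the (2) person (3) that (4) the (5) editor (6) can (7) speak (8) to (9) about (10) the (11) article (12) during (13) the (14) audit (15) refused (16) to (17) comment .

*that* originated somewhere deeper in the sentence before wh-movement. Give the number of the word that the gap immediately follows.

8

'that' is the object of the preposition 'to'. It moves to the left edge, and the trace sits right after 'to':
The person that the editor can speak to ___ about the article during the audit refused to comment.
'to' is word 8.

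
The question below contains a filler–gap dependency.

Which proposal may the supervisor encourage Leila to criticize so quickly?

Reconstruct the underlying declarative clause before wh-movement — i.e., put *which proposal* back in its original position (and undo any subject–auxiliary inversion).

'which proposal' functions as the direct object of 'criticize'. It moves to the left edge, and the trace sits right after 'criticize':
Which proposal may the supervisor encourage Leila to criticize ___ so quickly?

The supervisor may encourage Leila to criticize which proposal so quickly.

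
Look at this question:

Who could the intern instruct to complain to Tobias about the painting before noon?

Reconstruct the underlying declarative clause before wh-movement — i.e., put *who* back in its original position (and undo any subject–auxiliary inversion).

The intern could instruct who to complain to Tobias about the painting before noon.

'who' is the direct object of 'instruct'. Wh-movement fronts it, leaving a gap right after 'instruct':
Who could the intern instruct ___ to complain to Tobias about the painting before noon?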